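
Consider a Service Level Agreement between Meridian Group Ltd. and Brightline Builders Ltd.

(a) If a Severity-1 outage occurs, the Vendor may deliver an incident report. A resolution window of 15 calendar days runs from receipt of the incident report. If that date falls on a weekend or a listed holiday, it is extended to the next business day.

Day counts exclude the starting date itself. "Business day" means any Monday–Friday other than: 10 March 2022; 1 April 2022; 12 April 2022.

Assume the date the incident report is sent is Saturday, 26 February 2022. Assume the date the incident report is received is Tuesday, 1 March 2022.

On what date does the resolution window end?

Adding 15 calendar days to 1 March 2022 gives 16 March 2022, which is the last day of the resolution window. 16 March 2022 is a Wednesday and is not a listed holiday, so no roll-forward applies.

16 March 2022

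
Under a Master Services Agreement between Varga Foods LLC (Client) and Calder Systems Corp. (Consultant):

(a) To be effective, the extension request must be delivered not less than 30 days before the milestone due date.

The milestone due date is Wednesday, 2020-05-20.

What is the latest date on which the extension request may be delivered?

Counting back 30 calendar days from 2020-05-20 gives 2020-04-20.

2020-04-20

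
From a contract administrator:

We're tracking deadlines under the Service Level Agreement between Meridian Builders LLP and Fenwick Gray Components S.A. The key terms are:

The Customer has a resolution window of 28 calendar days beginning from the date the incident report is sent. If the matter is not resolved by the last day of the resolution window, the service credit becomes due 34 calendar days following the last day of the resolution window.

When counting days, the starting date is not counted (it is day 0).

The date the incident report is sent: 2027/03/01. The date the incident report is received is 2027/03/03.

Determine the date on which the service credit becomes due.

Adding 28 calendar days to 2027/03/01 gives 2027/03/29, which is the last day of the resolution window.
Adding 34 calendar days to 2027/03/29 gives 2027/05/02, which is the date on which the service credit becomes due.

2027/05/02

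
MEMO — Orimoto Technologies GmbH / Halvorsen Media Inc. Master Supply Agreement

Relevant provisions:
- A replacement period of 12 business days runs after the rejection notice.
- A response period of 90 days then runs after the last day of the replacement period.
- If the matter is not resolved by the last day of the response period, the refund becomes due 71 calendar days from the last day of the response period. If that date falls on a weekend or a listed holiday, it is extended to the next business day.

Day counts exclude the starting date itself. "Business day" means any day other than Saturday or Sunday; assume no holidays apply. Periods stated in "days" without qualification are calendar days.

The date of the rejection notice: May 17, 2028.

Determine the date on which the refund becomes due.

November 10, 2028

From Wednesday, May 17, 2028, 12 business days (May 18, May 19, May 22, May 23, …, May 31, Jun 1, Jun 2, skipping weekends) brings us to Friday, June 2, 2028, which is the last day of the replacement period.
The last day of the response period: 90 calendar days after June 2, 2028 is August 31, 2028.
Adding 71 calendar days to August 31, 2028 gives November 10, 2028, which is the date on which the refund becomes due. November 10, 2028 is a Friday, so no roll-forward applies.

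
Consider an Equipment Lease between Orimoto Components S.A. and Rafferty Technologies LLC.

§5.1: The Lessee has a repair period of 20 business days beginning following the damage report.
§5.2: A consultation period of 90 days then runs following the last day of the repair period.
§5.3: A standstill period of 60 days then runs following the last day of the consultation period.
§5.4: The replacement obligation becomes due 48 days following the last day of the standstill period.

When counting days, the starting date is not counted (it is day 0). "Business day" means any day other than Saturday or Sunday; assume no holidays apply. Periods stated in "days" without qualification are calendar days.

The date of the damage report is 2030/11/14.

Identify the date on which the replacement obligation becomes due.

The last day of the repair period: counting 20 business days from Thursday, 2030/11/14 (Nov 15, Nov 18, Nov 19, Nov 20, …, Dec 10, Dec 11, Dec 12, skipping weekends) reaches Thursday, 2030/12/12.
Adding 90 calendar days to 2030/12/12 gives 2031/03/12, which is the last day of the consultation period.
Adding 60 calendar days to 2031/03/12 gives 2031/05/11, which is the last day of the standstill period.
The date on which the replacement obligation becomes due: 48 calendar days after 2031/05/11 is 2031/06/28.

2031/06/28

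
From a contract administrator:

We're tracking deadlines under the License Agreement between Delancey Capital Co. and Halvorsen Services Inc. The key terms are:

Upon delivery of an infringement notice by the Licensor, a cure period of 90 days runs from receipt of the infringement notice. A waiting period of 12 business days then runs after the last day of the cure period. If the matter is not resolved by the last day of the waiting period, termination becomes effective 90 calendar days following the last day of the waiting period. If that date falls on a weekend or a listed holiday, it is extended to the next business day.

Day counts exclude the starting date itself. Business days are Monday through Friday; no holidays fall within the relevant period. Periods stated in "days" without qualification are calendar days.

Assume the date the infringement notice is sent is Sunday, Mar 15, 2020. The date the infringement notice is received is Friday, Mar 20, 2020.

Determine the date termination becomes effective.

Adding 90 calendar days to Mar 20, 2020 gives Jun 18, 2020, which is the last day of the cure period.
The last day of the waiting period: 12 business days after Thursday, Jun 18, 2020, skipping weekends — Jun 19, Jun 22, Jun 23, Jun 24, …, Jul 2, Jul 3, Jul 6 — lands on Monday, Jul 6, 2020.
The date termination becomes effective: Jul 6, 2020 + 90 days = Oct 4, 2020. That falls on a Sunday, so it rolls to the next business day, Monday, Oct 5, 2020.

Oct 5, 2020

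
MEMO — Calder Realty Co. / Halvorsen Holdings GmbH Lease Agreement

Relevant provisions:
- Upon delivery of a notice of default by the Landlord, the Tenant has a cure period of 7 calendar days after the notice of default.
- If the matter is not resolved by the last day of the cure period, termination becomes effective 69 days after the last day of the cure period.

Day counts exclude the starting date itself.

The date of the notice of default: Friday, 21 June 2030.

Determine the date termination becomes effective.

5 September 2030

The last day of the cure period: 21 June 2030 + 7 days = 28 June 2030.
The date termination becomes effective: 69 calendar days after 28 June 2030 is 5 September 2030.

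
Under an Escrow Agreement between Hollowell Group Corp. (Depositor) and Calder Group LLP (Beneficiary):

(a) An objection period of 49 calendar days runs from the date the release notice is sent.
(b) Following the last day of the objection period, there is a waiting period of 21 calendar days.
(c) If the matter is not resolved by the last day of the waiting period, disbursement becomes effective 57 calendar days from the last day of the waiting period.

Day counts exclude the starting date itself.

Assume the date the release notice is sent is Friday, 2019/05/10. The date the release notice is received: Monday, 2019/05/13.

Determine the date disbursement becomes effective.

Adding 49 calendar days to 2019/05/10 gives 2019/06/28, which is the last day of the objection period.
The last day of the waiting period: 2019/06/28 + 21 days = 2019/07/19.
The date disbursement becomes effective: 57 calendar days after 2019/07/19 is 2019/09/14.

2019/09/14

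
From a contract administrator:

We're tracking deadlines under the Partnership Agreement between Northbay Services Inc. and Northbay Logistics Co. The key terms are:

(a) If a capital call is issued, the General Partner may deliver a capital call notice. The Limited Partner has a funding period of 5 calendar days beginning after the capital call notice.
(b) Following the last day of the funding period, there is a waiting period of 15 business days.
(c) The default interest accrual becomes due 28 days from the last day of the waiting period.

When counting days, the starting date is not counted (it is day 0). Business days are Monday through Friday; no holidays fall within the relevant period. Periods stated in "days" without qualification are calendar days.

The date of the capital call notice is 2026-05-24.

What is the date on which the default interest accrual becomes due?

2026-07-17

Adding 5 calendar days to 2026-05-24 gives 2026-05-29, which is the last day of the funding period.
The last day of the waiting period: counting 15 business days from Friday, 2026-05-29 (Jun 1, Jun 2, Jun 3, Jun 4, …, Jun 17, Jun 18, Jun 19, skipping weekends) reaches Friday, 2026-06-19.
Adding 28 calendar days to 2026-06-19 gives 2026-07-17, which is the date on which the default interest accrual becomes due.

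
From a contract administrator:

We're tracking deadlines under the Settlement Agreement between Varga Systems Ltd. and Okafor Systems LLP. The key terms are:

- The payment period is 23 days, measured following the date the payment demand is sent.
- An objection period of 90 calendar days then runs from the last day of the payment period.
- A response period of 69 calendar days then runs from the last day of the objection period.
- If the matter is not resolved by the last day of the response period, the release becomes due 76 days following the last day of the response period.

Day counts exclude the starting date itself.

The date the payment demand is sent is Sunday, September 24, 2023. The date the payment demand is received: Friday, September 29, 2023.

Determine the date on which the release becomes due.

June 8, 2024

Adding 23 calendar days to September 24, 2023 gives October 17, 2023, which is the last day of the payment period.
The last day of the objection period: 90 calendar days after October 17, 2023 is January 15, 2024.
The last day of the response period: January 15, 2024 + 69 days = March 24, 2024.
Adding 76 calendar days to March 24, 2024 gives June 8, 2024, which is the date on which the release becomes due.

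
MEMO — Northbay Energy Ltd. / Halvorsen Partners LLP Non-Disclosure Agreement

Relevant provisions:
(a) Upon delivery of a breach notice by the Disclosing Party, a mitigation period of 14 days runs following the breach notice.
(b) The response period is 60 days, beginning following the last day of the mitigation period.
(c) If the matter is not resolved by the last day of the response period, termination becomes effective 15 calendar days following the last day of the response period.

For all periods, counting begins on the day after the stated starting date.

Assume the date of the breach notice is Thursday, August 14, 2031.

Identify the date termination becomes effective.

November 11, 2031

The last day of the mitigation period: 14 calendar days after August 14, 2031 is August 28, 2031.
The last day of the response period: August 28, 2031 + 60 days = October 27, 2031.
The date termination becomes effective: October 27, 2031 + 15 days = November 11, 2031.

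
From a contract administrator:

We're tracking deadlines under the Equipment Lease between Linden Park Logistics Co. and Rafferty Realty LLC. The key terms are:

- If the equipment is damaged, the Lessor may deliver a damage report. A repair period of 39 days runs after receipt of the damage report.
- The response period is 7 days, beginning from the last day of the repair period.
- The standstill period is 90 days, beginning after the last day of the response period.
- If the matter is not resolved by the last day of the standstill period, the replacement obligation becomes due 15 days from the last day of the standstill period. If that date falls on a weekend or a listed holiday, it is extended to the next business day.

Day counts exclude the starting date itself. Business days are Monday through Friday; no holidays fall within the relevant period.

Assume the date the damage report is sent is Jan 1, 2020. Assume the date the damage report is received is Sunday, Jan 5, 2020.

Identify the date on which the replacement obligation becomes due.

Jun 4, 2020

The last day of the repair period: Jan 5, 2020 + 39 days = Feb 13, 2020.
The last day of the response period: Feb 13, 2020 + 7 days = Feb 20, 2020.
The last day of the standstill period: Feb 20, 2020 + 90 days = May 20, 2020.
The date on which the replacement obligation becomes due: 15 calendar days after May 20, 2020 is Jun 4, 2020. Jun 4, 2020 is a Thursday, so no roll-forward applies.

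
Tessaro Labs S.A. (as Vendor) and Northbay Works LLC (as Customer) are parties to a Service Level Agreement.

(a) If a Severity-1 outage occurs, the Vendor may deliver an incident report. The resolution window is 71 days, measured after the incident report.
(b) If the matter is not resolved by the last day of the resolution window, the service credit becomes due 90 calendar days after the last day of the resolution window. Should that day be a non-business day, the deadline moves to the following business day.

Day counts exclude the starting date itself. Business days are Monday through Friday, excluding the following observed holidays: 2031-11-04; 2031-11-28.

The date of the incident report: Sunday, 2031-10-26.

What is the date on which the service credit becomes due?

Adding 71 calendar days to 2031-10-26 gives 2032-01-05, which is the last day of the resolution window.
Adding 90 calendar days to 2032-01-05 gives 2032-04-04, which is the date on which the service credit becomes due. That falls on a Sunday, so it rolls to the next business day, Monday, 2032-04-05.

2032-04-05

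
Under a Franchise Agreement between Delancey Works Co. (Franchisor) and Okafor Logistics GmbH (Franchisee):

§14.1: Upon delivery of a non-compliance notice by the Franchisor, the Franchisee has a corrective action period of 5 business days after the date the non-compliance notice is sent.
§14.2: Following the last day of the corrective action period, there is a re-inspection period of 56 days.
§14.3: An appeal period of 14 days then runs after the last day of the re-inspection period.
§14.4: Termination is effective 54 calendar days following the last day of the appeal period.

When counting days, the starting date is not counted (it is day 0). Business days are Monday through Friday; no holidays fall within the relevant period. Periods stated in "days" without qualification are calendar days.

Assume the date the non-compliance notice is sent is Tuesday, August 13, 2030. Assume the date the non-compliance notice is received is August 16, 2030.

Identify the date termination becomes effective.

The last day of the corrective action period: counting 5 business days from Tuesday, August 13, 2030 (Aug 14, Aug 15, Aug 16, Aug 19, Aug 20, skipping weekends) reaches Tuesday, August 20, 2030.
Adding 56 calendar days to August 20, 2030 gives October 15, 2030, which is the last day of the re-inspection period.
The last day of the appeal period: 14 calendar days after October 15, 2030 is October 29, 2030.
The date termination becomes effective: October 29, 2030 + 54 days = December 22, 2030.

December 22, 2030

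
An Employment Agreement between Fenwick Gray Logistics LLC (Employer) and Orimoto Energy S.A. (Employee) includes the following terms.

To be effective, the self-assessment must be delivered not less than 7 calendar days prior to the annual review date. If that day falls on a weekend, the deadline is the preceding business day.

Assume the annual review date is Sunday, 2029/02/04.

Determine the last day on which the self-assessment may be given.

2029/01/26

2029/02/04 minus 7 days is 2029/01/28. That is a Sunday, so the deadline moves back to Friday, 2029/01/26.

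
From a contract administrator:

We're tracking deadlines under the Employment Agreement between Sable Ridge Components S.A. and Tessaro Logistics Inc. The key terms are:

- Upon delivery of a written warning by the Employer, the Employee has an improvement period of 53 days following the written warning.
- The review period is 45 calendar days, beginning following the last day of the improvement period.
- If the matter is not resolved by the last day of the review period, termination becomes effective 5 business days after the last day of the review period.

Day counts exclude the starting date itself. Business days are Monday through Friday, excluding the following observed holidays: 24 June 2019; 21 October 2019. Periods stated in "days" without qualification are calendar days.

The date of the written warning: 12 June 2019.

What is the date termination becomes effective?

25 September 2019

The last day of the improvement period: 12 June 2019 + 53 days = 4 August 2019.
The last day of the review period: 4 August 2019 + 45 days = 18 September 2019.
The date termination becomes effective: counting 5 business days from Wednesday, 18 September 2019 (Sep 19, Sep 20, Sep 23, Sep 24, Sep 25, skipping weekends) reaches Wednesday, 25 September 2019.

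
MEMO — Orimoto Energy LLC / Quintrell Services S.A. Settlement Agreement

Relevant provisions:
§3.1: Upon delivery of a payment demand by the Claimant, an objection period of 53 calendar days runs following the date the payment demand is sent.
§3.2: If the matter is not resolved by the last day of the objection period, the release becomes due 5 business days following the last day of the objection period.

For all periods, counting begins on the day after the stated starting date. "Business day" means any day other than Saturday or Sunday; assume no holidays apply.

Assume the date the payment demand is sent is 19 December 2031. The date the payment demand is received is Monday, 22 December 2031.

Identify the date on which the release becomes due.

17 February 2032

The last day of the objection period: 53 calendar days after 19 December 2031 is 10 February 2032.
From Tuesday, 10 February 2032, 5 business days (Feb 11, Feb 12, Feb 13, Feb 16, Feb 17, skipping weekends) brings us to Tuesday, 17 February 2032, which is the date on which the release becomes due.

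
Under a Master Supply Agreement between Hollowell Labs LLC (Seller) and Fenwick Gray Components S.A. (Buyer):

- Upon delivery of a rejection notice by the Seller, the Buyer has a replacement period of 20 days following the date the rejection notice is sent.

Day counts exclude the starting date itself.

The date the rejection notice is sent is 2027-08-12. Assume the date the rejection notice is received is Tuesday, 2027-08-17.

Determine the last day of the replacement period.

2027-09-01

The last day of the replacement period: 20 calendar days after 2027-08-12 is 2027-09-01.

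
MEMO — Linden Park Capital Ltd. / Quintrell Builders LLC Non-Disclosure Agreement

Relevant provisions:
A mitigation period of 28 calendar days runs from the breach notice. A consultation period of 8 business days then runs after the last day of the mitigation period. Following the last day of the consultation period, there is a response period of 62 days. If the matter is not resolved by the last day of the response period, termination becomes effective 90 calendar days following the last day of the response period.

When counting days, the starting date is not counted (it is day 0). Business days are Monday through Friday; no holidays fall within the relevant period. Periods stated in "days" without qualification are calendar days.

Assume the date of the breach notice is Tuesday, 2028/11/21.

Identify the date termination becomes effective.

2029/05/30

The last day of the mitigation period: 28 calendar days after 2028/11/21 is 2028/12/19.
From Tuesday, 2028/12/19, 8 business days (Dec 20, Dec 21, Dec 22, Dec 25, Dec 26, Dec 27, Dec 28, Dec 29, skipping weekends) brings us to Friday, 2028/12/29, which is the last day of the consultation period.
The last day of the response period: 2028/12/29 + 62 days = 2029/03/01.
The date termination becomes effective: 90 calendar days after 2029/03/01 is 2029/05/30.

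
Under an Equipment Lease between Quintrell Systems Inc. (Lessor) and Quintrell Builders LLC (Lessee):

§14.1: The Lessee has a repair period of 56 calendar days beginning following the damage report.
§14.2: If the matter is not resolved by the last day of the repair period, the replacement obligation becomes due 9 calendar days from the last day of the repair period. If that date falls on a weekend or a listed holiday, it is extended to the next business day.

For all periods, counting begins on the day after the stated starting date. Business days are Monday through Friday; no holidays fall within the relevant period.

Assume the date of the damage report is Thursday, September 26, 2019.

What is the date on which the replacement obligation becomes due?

The last day of the repair period: 56 calendar days after September 26, 2019 is November 21, 2019.
The date on which the replacement obligation becomes due: November 21, 2019 + 9 days = November 30, 2019. That falls on a Saturday, so it rolls to the next business day, Monday, December 2, 2019.

December 2, 2019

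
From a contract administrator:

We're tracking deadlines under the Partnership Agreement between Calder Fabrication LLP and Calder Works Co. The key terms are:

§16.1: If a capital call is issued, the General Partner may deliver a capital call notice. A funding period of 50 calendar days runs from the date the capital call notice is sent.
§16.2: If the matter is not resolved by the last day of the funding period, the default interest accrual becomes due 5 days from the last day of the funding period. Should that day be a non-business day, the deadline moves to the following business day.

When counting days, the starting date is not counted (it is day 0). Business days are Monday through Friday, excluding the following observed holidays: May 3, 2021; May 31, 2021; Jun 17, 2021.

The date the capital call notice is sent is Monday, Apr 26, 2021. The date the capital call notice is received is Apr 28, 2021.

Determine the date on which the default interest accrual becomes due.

Jun 21, 2021

The last day of the funding period: 50 calendar days after Apr 26, 2021 is Jun 15, 2021.
Adding 5 calendar days to Jun 15, 2021 gives Jun 20, 2021, which is the date on which the default interest accrual becomes due. That falls on a Sunday, so it rolls to the next business day, Monday, Jun 21, 2021.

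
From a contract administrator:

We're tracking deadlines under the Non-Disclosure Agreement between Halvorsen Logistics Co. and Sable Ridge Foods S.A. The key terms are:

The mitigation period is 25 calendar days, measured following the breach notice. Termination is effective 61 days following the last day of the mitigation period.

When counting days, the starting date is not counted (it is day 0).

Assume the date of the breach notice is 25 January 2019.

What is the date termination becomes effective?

The last day of the mitigation period: 25 calendar days after 25 January 2019 is 19 February 2019.
The date termination becomes effective: 19 February 2019 + 61 days = 21 April 2019.

21 April 2019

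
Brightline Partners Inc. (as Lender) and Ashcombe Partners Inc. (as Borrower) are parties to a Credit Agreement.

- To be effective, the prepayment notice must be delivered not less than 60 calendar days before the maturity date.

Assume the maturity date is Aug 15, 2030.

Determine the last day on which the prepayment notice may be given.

Jun 16, 2030

Aug 15, 2030 minus 60 days is Jun 16, 2030.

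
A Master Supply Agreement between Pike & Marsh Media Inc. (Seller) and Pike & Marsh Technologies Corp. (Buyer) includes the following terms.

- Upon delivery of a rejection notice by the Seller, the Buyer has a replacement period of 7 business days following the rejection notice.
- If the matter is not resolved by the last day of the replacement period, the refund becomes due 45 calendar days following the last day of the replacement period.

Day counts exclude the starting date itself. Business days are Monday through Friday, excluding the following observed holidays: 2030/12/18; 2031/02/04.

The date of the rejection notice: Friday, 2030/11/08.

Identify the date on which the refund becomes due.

2031/01/03

The last day of the replacement period: 7 business days after Friday, 2030/11/08, skipping weekends — Nov 11, Nov 12, Nov 13, Nov 14, Nov 15, Nov 18, Nov 19 — lands on Tuesday, 2030/11/19.
The date on which the refund becomes due: 2030/11/19 + 45 days = 2031/01/03.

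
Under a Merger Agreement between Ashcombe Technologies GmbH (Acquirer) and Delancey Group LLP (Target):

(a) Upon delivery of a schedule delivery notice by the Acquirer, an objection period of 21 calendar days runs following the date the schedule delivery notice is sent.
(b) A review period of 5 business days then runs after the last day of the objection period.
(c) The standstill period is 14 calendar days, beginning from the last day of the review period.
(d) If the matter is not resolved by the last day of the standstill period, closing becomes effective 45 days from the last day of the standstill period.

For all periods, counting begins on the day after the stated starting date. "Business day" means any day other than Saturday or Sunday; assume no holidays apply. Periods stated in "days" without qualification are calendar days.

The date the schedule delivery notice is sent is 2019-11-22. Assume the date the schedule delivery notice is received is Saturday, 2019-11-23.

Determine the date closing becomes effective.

The last day of the objection period: 21 calendar days after 2019-11-22 is 2019-12-13.
The last day of the review period: counting 5 business days from Friday, 2019-12-13 (Dec 16, Dec 17, Dec 18, Dec 19, Dec 20, skipping weekends) reaches Friday, 2019-12-20.
Adding 14 calendar days to 2019-12-20 gives 2020-01-03, which is the last day of the standstill period.
The date closing becomes effective: 2020-01-03 + 45 days = 2020-02-17.

2020-02-17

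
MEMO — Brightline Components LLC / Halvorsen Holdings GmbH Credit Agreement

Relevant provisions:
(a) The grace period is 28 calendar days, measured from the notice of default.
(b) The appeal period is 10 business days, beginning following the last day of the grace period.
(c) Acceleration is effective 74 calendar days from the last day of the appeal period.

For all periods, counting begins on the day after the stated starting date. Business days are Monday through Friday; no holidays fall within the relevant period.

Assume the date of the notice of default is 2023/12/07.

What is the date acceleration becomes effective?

Adding 28 calendar days to 2023/12/07 gives 2024/01/04, which is the last day of the grace period.
From Thursday, 2024/01/04, 10 business days (Jan 5, Jan 8, Jan 9, Jan 10, Jan 11, Jan 12, Jan 15, Jan 16, Jan 17, Jan 18, skipping weekends) brings us to Thursday, 2024/01/18, which is the last day of the appeal period.
The date acceleration becomes effective: 2024/01/18 + 74 days = 2024/04/01.

2024/04/01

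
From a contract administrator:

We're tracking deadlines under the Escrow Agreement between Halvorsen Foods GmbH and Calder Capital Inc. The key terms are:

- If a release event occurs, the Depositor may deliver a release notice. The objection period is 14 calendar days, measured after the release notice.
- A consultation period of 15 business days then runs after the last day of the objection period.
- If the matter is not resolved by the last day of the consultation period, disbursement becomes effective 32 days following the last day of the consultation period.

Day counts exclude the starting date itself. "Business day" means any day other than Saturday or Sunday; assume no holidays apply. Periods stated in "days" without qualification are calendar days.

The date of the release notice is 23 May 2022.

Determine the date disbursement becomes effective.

29 July 2022

Adding 14 calendar days to 23 May 2022 gives 6 June 2022, which is the last day of the objection period.
The last day of the consultation period: counting 15 business days from Monday, 6 June 2022 (Jun 7, Jun 8, Jun 9, Jun 10, …, Jun 23, Jun 24, Jun 27, skipping weekends) reaches Monday, 27 June 2022.
Adding 32 calendar days to 27 June 2022 gives 29 July 2022, which is the date disbursement becomes effective.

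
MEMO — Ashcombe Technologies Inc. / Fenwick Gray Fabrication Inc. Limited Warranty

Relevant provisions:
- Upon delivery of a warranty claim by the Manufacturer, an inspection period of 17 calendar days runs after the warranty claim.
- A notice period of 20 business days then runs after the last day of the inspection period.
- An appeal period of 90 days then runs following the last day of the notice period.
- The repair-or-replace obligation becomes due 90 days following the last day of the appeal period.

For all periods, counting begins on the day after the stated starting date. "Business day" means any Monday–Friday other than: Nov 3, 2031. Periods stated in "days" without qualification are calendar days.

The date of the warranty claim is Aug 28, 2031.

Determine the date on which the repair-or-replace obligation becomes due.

Adding 17 calendar days to Aug 28, 2031 gives Sep 14, 2031, which is the last day of the inspection period.
From Sunday, Sep 14, 2031, 20 business days (Sep 15, Sep 16, Sep 17, Sep 18, …, Oct 8, Oct 9, Oct 10, skipping weekends) brings us to Friday, Oct 10, 2031, which is the last day of the notice period.
The last day of the appeal period: 90 calendar days after Oct 10, 2031 is Jan 8, 2032.
The date on which the repair-or-replace obligation becomes due: 90 calendar days after Jan 8, 2032 is Apr 7, 2032.

Apr 7, 2032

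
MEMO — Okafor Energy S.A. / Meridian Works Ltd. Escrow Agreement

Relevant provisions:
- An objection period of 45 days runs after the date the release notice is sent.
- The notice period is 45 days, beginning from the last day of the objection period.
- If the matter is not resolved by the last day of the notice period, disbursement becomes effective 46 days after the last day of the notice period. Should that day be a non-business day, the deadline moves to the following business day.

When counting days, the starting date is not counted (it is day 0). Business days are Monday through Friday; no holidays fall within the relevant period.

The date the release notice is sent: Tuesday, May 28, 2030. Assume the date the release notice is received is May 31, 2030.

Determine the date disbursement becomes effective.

October 11, 2030

Adding 45 calendar days to May 28, 2030 gives July 12, 2030, which is the last day of the objection period.
The last day of the notice period: July 12, 2030 + 45 days = August 26, 2030.
The date disbursement becomes effective: 46 calendar days after August 26, 2030 is October 11, 2030. October 11, 2030 is a Friday, so no roll-forward applies.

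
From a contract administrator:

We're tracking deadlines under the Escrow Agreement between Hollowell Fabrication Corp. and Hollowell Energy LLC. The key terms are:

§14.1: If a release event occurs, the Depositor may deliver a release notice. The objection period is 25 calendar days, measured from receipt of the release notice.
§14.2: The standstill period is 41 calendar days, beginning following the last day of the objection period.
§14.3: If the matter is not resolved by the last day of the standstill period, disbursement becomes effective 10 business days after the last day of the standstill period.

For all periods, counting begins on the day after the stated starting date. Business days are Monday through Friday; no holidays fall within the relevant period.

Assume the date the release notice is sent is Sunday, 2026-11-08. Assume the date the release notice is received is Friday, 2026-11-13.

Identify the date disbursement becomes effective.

The last day of the objection period: 2026-11-13 + 25 days = 2026-12-08.
The last day of the standstill period: 2026-12-08 + 41 days = 2027-01-18.
The date disbursement becomes effective: counting 10 business days from Monday, 2027-01-18 (Jan 19, Jan 20, Jan 21, Jan 22, Jan 25, Jan 26, Jan 27, Jan 28, Jan 29, Feb 1, skipping weekends) reaches Monday, 2027-02-01.

2027-02-01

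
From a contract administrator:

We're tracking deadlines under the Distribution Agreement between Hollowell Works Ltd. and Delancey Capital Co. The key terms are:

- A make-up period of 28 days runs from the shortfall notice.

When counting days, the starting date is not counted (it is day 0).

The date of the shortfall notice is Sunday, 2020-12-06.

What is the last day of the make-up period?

The last day of the make-up period: 2020-12-06 + 28 days = 2021-01-03.

2021-01-03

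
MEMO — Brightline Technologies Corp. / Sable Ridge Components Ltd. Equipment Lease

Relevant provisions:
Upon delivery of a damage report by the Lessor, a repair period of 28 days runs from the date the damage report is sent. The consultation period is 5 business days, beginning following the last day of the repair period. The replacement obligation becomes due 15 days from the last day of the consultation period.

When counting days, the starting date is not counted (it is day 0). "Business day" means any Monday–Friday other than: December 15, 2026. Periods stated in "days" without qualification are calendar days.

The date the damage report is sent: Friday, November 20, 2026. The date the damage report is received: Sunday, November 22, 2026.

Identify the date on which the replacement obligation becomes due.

January 9, 2027

The last day of the repair period: 28 calendar days after November 20, 2026 is December 18, 2026.
The last day of the consultation period: counting 5 business days from Friday, December 18, 2026 (Dec 21, Dec 22, Dec 23, Dec 24, Dec 25, skipping weekends) reaches Friday, December 25, 2026.
Adding 15 calendar days to December 25, 2026 gives January 9, 2027, which is the date on which the replacement obligation becomes due.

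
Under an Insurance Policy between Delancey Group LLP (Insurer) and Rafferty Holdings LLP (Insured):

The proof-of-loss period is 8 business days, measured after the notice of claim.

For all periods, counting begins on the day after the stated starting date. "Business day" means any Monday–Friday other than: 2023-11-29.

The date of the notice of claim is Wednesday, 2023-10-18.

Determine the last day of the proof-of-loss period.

The last day of the proof-of-loss period: counting 8 business days from Wednesday, 2023-10-18 (Oct 19, Oct 20, Oct 23, Oct 24, Oct 25, Oct 26, Oct 27, Oct 30, skipping weekends) reaches Monday, 2023-10-30.

2023-10-30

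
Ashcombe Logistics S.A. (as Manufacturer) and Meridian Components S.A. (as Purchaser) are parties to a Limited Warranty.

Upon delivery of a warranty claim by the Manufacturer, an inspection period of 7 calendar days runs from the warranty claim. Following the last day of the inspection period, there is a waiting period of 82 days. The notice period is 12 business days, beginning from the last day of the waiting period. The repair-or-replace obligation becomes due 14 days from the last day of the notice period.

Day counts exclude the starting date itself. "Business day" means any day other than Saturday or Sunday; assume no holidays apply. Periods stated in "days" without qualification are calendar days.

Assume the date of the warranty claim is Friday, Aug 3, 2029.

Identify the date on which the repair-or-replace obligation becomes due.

Adding 7 calendar days to Aug 3, 2029 gives Aug 10, 2029, which is the last day of the inspection period.
Adding 82 calendar days to Aug 10, 2029 gives Oct 31, 2029, which is the last day of the waiting period.
From Wednesday, Oct 31, 2029, 12 business days (Nov 1, Nov 2, Nov 5, Nov 6, …, Nov 14, Nov 15, Nov 16, skipping weekends) brings us to Friday, Nov 16, 2029, which is the last day of the notice period.
The date on which the repair-or-replace obligation becomes due: Nov 16, 2029 + 14 days = Nov 30, 2029.

Nov 30, 2029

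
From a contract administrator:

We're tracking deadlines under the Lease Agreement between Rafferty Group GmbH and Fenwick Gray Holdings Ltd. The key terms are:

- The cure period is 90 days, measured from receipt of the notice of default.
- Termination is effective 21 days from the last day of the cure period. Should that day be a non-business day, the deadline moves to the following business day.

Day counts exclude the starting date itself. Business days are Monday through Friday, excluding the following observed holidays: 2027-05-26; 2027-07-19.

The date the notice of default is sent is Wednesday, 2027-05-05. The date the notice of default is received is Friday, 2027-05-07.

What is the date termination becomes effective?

2027-08-26

The last day of the cure period: 2027-05-07 + 90 days = 2027-08-05.
Adding 21 calendar days to 2027-08-05 gives 2027-08-26, which is the date termination becomes effective. 2027-08-26 is a Thursday and is not a listed holiday, so no roll-forward applies.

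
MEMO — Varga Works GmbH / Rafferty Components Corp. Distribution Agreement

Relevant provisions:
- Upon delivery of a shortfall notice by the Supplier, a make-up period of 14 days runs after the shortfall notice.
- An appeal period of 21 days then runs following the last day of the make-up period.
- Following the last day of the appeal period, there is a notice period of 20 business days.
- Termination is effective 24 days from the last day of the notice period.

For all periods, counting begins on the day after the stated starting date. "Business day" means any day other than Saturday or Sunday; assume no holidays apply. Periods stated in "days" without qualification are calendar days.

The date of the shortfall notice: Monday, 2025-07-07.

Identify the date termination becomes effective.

2025-10-02

The last day of the make-up period: 2025-07-07 + 14 days = 2025-07-21.
The last day of the appeal period: 21 calendar days after 2025-07-21 is 2025-08-11.
From Monday, 2025-08-11, 20 business days (Aug 12, Aug 13, Aug 14, Aug 15, …, Sep 4, Sep 5, Sep 8, skipping weekends) brings us to Monday, 2025-09-08, which is the last day of the notice period.
The date termination becomes effective: 24 calendar days after 2025-09-08 is 2025-10-02.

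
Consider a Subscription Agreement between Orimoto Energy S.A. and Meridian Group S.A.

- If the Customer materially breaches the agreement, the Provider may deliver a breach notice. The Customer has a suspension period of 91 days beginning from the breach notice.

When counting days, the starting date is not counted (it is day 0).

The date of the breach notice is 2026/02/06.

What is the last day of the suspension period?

Adding 91 calendar days to 2026/02/06 gives 2026/05/08, which is the last day of the suspension period.

2026/05/08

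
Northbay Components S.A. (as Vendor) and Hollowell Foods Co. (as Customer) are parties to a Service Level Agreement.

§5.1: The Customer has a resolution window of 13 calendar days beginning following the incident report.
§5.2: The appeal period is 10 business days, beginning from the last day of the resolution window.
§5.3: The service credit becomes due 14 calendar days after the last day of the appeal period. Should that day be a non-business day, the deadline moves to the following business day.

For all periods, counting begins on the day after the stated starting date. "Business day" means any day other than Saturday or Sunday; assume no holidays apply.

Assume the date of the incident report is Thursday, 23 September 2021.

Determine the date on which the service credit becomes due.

The last day of the resolution window: 23 September 2021 + 13 days = 6 October 2021.
From Wednesday, 6 October 2021, 10 business days (Oct 7, Oct 8, Oct 11, Oct 12, Oct 13, Oct 14, Oct 15, Oct 18, Oct 19, Oct 20, skipping weekends) brings us to Wednesday, 20 October 2021, which is the last day of the appeal period.
Adding 14 calendar days to 20 October 2021 gives 3 November 2021, which is the date on which the service credit becomes due. 3 November 2021 is a Wednesday, so no roll-forward applies.

3 November 2021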